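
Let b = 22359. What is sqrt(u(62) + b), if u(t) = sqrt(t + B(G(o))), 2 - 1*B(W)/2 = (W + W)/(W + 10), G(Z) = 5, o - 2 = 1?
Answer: sqrt(201231 + 3*sqrt(582))/3 ≈ 149.56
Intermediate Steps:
o = 3 (o = 2 + 1 = 3)
B(W) = 4 - 4*W/(10 + W) (B(W) = 4 - 2*(W + W)/(W + 10) = 4 - 2*2*W/(10 + W) = 4 - 4*W/(10 + W))
u(t) = sqrt(8/3 + t) (u(t) = sqrt(t + 40/(10 + 5)) = sqrt(t + 40/15) = sqrt(t + 40*(1/15)) = sqrt(t + 8/3) = sqrt(8/3 + t))
sqrt(u(62) + b) = sqrt(sqrt(24 + 9*62)/3 + 22359) = sqrt(sqrt(24 + 558)/3 + 22359) = sqrt(sqrt(582)/3 + 22359) = sqrt(22359 + sqrt(582)/3)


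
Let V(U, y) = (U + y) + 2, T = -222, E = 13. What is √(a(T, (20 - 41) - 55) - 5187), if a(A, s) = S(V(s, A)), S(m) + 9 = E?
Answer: I*√5183 ≈ 71.993*I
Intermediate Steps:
V(U, y) = 2 + U + y
S(m) = 4 (S(m) = -9 + 13 = 4)
a(A, s) = 4
√(a(T, (20 - 41) - 55) - 5187) = √(4 - 5187) = √(-5183) = I*√5183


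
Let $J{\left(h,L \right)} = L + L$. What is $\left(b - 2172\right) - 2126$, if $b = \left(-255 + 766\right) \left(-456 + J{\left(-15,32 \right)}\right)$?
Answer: $-204610$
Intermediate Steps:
$J{\left(h,L \right)} = 2 L$
$b = -200312$ ($b = \left(-255 + 766\right) \left(-456 + 2 \cdot 32\right) = 511 \left(-456 + 64\right) = 511 \left(-392\right) = -200312$)
$\left(b - 2172\right) - 2126 = \left(-200312 - 2172\right) - 2126 = -202484 - 2126 = -204610$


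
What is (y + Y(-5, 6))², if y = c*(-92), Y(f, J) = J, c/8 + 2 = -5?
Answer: 26604964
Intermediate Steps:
c = -56 (c = -16 + 8*(-5) = -16 - 40 = -56)
y = 5152 (y = -56*(-92) = 5152)
(y + Y(-5, 6))² = (5152 + 6)² = 5158² = 26604964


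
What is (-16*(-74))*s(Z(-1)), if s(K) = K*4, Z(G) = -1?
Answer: -4736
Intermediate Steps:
s(K) = 4*K
(-16*(-74))*s(Z(-1)) = (-16*(-74))*(4*(-1)) = 1184*(-4) = -4736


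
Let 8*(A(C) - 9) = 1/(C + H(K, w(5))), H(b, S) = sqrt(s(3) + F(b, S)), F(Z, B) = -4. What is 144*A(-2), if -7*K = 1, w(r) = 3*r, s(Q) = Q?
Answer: 6444/5 - 18*I/5 ≈ 1288.8 - 3.6*I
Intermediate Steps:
K = -1/7 (K = -1/7*1 = -1/7 ≈ -0.14286)
H(b, S) = I (H(b, S) = sqrt(3 - 4) = sqrt(-1) = I)
A(C) = 9 + 1/(8*(I + C)) (A(C) = 9 + 1/(8*(C + I)) = 9 + 1/(8*(I + C)))
144*A(-2) = 144*((1/8 + 9*I + 9*(-2))/(I - 2)) = 144*((1/8 + 9*I - 18)/(-2 + I)) = 144*(((-2 - I)/5)*(-143/8 + 9*I)) = 144*((-2 - I)*(-143/8 + 9*I)/5) = 144*(-2 - I)*(-143/8 + 9*I)/5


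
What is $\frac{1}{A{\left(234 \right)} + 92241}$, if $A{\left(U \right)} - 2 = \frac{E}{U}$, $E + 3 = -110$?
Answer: $\frac{234}{21584749} \approx 1.0841 \cdot 10^{-5}$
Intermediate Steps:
$E = -113$ ($E = -3 - 110 = -113$)
$A{\left(U \right)} = 2 - \frac{113}{U}$
$\frac{1}{A{\left(234 \right)} + 92241} = \frac{1}{\left(2 - \frac{113}{234}\right) + 92241} = \frac{1}{\frac{355}{234} + 92241} = \frac{1}{\frac{21584749}{234}} = \frac{234}{21584749}$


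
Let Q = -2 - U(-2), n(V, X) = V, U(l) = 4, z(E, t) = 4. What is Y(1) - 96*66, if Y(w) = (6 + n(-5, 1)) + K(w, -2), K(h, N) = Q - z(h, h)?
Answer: -6345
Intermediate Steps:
Q = -6 (Q = -2 - 1*4 = -2 - 4 = -6)
K(h, N) = -10 (K(h, N) = -6 - 1*4 = -6 - 4 = -10)
Y(w) = -9 (Y(w) = (6 - 5) - 10 = 1 - 10 = -9)
Y(1) - 96*66 = -9 - 96*66 = -9 - 6336 = -6345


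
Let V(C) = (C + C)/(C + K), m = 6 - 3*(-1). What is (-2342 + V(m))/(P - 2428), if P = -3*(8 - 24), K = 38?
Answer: 27514/27965 ≈ 0.98387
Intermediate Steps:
P = 48 (P = -3*(-16) = 48)
m = 9 (m = 6 + 3 = 9)
V(C) = 2*C/(38 + C) (V(C) = (C + C)/(C + 38) = (2*C)/(38 + C) = 2*C/(38 + C))
(-2342 + V(m))/(P - 2428) = (-2342 + 2*9/(38 + 9))/(48 - 2428) = (-2342 + 2*9/47)/(-2380) = (-2342 + 2*9*(1/47))*(-1/2380) = (-2342 + 18/47)*(-1/2380) = -110056/47*(-1/2380) = 27514/27965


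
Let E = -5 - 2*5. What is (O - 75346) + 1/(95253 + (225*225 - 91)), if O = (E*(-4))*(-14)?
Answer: -11106928381/145787 ≈ -76186.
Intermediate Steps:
E = -15 (E = -5 - 10 = -15)
O = -840 (O = -15*(-4)*(-14) = 60*(-14) = -840)
(O - 75346) + 1/(95253 + (225*225 - 91)) = (-840 - 75346) + 1/(95253 + (225*225 - 91)) = -76186 + 1/(95253 + (50625 - 91)) = -76186 + 1/(95253 + 50534) = -76186 + 1/145787 = -11106928381/145787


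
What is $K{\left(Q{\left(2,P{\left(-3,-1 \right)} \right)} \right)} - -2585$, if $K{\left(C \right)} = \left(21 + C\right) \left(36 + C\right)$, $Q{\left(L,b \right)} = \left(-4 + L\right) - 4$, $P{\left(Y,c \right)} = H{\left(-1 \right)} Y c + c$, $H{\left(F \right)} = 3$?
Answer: $3035$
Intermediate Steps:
$P{\left(Y,c \right)} = c + 3 Y c$ ($P{\left(Y,c \right)} = 3 Y c + c = c + 3 Y c$)
$Q{\left(L,b \right)} = -8 + L$
$K{\left(Q{\left(2,P{\left(-3,-1 \right)} \right)} \right)} - -2585 = \left(756 + \left(-8 + 2\right)^{2} + 57 \left(-8 + 2\right)\right) - -2585 = \left(756 + \left(-6\right)^{2} + 57 \left(-6\right)\right) + 2585 = \left(756 + 36 - 342\right) + 2585 = 450 + 2585 = 3035$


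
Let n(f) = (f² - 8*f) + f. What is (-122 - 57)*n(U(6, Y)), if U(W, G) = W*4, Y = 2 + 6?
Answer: -73032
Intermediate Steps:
Y = 8
U(W, G) = 4*W
n(f) = f² - 7*f
(-122 - 57)*n(U(6, Y)) = (-122 - 57)*((4*6)*(-7 + 4*6)) = -4296*(-7 + 24) = -4296*17 = -179*408 = -73032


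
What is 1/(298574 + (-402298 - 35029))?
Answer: -1/138753 ≈ -7.2071e-6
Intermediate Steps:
1/(298574 + (-402298 - 35029)) = 1/(298574 - 437327) = 1/(-138753) = -1/138753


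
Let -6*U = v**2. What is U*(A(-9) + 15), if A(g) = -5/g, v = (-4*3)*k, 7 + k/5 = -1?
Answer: -1792000/3 ≈ -5.9733e+5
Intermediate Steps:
k = -40 (k = -35 + 5*(-1) = -35 - 5 = -40)
v = 480 (v = -4*3*(-40) = -12*(-40) = 480)
U = -38400 (U = -1/6*480**2 = -1/6*230400 = -38400)
U*(A(-9) + 15) = -38400*(-5/(-9) + 15) = -38400*(-5*(-1/9) + 15) = -38400*(5/9 + 15) = -38400*140/9 = -1792000/3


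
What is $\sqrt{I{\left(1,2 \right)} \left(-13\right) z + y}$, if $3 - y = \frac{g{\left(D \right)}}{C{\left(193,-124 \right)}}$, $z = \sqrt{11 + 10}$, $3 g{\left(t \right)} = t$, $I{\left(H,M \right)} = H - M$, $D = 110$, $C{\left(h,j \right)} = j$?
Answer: $\frac{\sqrt{114018 + 449748 \sqrt{21}}}{186} \approx 7.929$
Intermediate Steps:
$g{\left(t \right)} = \frac{t}{3}$
$z = \sqrt{21} \approx 4.5826$
$y = \frac{613}{186}$ ($y = 3 - \frac{\frac{1}{3} \cdot 110}{-124} = 3 - \frac{110}{3} \left(- \frac{1}{124}\right) = 3 - - \frac{55}{186} = 3 + \frac{55}{186} = \frac{613}{186} \approx 3.2957$)
$\sqrt{I{\left(1,2 \right)} \left(-13\right) z + y} = \sqrt{\left(1 - 2\right) \left(-13\right) \sqrt{21} + \frac{613}{186}} = \sqrt{\left(-1\right) \left(-13\right) \sqrt{21} + \frac{613}{186}} = \sqrt{13 \sqrt{21} + \frac{613}{186}} = \sqrt{\frac{613}{186} + 13 \sqrt{21}}$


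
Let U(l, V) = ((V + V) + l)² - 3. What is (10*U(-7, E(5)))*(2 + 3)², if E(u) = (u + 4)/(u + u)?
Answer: 6010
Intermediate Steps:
E(u) = (4 + u)/(2*u) (E(u) = (4 + u)/((2*u)) = (4 + u)*(1/(2*u)) = (4 + u)/(2*u))
U(l, V) = -3 + (l + 2*V)² (U(l, V) = (2*V + l)² - 3 = (l + 2*V)² - 3 = -3 + (l + 2*V)²)
(10*U(-7, E(5)))*(2 + 3)² = (10*(-3 + (-7 + 2*((½)*(4 + 5)/5))²))*(2 + 3)² = (10*(-3 + (-7 + 2*((½)*(⅕)*9))²))*5² = (10*(-3 + (-7 + 2*(9/10))²))*25 = (10*(-3 + (-7 + 9/5)²))*25 = (10*(-3 + (-26/5)²))*25 = (10*(-3 + 676/25))*25 = (10*(601/25))*25 = (1202/5)*25 = 6010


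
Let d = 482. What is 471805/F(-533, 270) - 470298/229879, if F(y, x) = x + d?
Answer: 108104397499/172869008 ≈ 625.35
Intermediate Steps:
F(y, x) = 482 + x (F(y, x) = x + 482 = 482 + x)
471805/F(-533, 270) - 470298/229879 = 471805/(482 + 270) - 470298/229879 = 471805/752 - 470298*1/229879 = 471805*(1/752) - 470298/229879 = 471805/752 - 470298/229879 = 108104397499/172869008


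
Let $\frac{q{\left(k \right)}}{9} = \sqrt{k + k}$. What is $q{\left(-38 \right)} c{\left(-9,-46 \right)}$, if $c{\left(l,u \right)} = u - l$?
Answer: $- 666 i \sqrt{19} \approx - 2903.0 i$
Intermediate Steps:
$q{\left(k \right)} = 9 \sqrt{2} \sqrt{k}$ ($q{\left(k \right)} = 9 \sqrt{k + k} = 9 \sqrt{2 k} = 9 \sqrt{2} \sqrt{k}$)
$q{\left(-38 \right)} c{\left(-9,-46 \right)} = 9 \sqrt{2} \sqrt{-38} \left(-46 - -9\right) = 9 \sqrt{2} i \sqrt{38} \left(-46 + 9\right) = 18 i \sqrt{19} \left(-37\right) = - 666 i \sqrt{19}$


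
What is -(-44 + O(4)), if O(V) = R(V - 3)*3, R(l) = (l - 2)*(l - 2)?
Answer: 41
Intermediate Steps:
R(l) = (-2 + l)**2 (R(l) = (-2 + l)*(-2 + l) = (-2 + l)**2)
O(V) = 3*(-5 + V)**2 (O(V) = (-2 + (V - 3))**2*3 = (-2 + (-3 + V))**2*3 = (-5 + V)**2*3 = 3*(-5 + V)**2)
-(-44 + O(4)) = -(-44 + 3*(-5 + 4)**2) = -(-44 + 3*(-1)**2) = -(-44 + 3*1) = -(-44 + 3) = -1*(-41) = 41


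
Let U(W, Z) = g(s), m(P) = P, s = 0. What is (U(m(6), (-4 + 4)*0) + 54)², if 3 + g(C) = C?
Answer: 2601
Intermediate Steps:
g(C) = -3 + C
U(W, Z) = -3 (U(W, Z) = -3 + 0 = -3)
(U(m(6), (-4 + 4)*0) + 54)² = (-3 + 54)² = 51² = 2601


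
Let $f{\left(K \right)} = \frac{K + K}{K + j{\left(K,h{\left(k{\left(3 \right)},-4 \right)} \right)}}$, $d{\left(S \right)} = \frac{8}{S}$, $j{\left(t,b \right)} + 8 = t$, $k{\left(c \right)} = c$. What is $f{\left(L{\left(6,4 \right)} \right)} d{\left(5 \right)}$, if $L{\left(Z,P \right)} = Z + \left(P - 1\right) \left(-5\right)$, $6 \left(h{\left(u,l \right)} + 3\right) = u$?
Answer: $\frac{72}{65} \approx 1.1077$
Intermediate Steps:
$h{\left(u,l \right)} = -3 + \frac{u}{6}$
$j{\left(t,b \right)} = -8 + t$
$L{\left(Z,P \right)} = 5 + Z - 5 P$ ($L{\left(Z,P \right)} = Z + \left(-1 + P\right) \left(-5\right) = Z - \left(-5 + 5 P\right) = 5 + Z - 5 P$)
$f{\left(K \right)} = \frac{2 K}{-8 + 2 K}$ ($f{\left(K \right)} = \frac{K + K}{K + \left(-8 + K\right)} = \frac{2 K}{-8 + 2 K}$)
$f{\left(L{\left(6,4 \right)} \right)} d{\left(5 \right)} = \frac{5 + 6 - 20}{-4 + \left(5 + 6 - 20\right)} \frac{8}{5} = \frac{5 + 6 - 20}{-4 + \left(5 + 6 - 20\right)} 8 \cdot \frac{1}{5} = - \frac{9}{-4 - 9} \cdot \frac{8}{5} = - \frac{9}{-13} \cdot \frac{8}{5} = \left(-9\right) \left(- \frac{1}{13}\right) \frac{8}{5} = \frac{9}{13} \cdot \frac{8}{5} = \frac{72}{65}$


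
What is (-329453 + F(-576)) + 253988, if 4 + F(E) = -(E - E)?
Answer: -75469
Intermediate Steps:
F(E) = -4 (F(E) = -4 - (E - E) = -4 - 1*0 = -4 + 0 = -4)
(-329453 + F(-576)) + 253988 = (-329453 - 4) + 253988 = -329457 + 253988 = -75469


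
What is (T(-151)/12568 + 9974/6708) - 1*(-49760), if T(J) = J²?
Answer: 1048838006945/21076536 ≈ 49763.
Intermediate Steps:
(T(-151)/12568 + 9974/6708) - 1*(-49760) = ((-151)²/12568 + 9974/6708) - 1*(-49760) = (22801*(1/12568) + 9974*(1/6708)) + 49760 = (22801/12568 + 4987/3354) + 49760 = 69575585/21076536 + 49760 = 1048838006945/21076536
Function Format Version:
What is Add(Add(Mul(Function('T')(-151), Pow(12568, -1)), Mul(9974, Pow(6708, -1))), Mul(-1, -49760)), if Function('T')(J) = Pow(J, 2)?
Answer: Rational(1048838006945, 21076536) ≈ 49763.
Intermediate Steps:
Add(Add(Mul(Function('T')(-151), Pow(12568, -1)), Mul(9974, Pow(6708, -1))), Mul(-1, -49760)) = Add(Add(Mul(Pow(-151, 2), Pow(12568, -1)), Mul(9974, Pow(6708, -1))), Mul(-1, -49760)) = Add(Add(Mul(22801, Rational(1, 12568)), Mul(9974, Rational(1, 6708))), 49760) = Add(Add(Rational(22801, 12568), Rational(4987, 3354)), 49760) = Add(Rational(69575585, 21076536), 49760) = Rational(1048838006945, 21076536)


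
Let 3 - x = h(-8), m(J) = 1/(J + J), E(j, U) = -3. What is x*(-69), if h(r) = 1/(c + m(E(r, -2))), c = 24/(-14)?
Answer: -19251/79 ≈ -243.68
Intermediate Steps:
c = -12/7 (c = 24*(-1/14) = -12/7 ≈ -1.7143)
m(J) = 1/(2*J)
h(r) = -42/79 (h(r) = 1/(-12/7 + (1/2)/(-3)) = 1/(-12/7 + (1/2)*(-1/3)) = 1/(-12/7 - 1/6) = 1/(-79/42) = -42/79)
x = 279/79 (x = 3 - 1*(-42/79) = 3 + 42/79 = 279/79 ≈ 3.5316)
x*(-69) = (279/79)*(-69) = -19251/79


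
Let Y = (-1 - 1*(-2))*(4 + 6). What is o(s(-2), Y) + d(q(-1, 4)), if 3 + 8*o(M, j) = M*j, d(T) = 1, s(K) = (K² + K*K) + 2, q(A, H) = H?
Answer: 105/8 ≈ 13.125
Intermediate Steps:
s(K) = 2 + 2*K² (s(K) = (K² + K²) + 2 = 2*K² + 2 = 2 + 2*K²)
Y = 10 (Y = (-1 + 2)*10 = 1*10 = 10)
o(M, j) = -3/8 + M*j/8 (o(M, j) = -3/8 + (M*j)/8 = -3/8 + M*j/8)
o(s(-2), Y) + d(q(-1, 4)) = (-3/8 + (⅛)*(2 + 2*(-2)²)*10) + 1 = (-3/8 + (⅛)*(2 + 2*4)*10) + 1 = (-3/8 + (⅛)*(2 + 8)*10) + 1 = (-3/8 + (⅛)*10*10) + 1 = (-3/8 + 25/2) + 1 = 97/8 + 1 = 105/8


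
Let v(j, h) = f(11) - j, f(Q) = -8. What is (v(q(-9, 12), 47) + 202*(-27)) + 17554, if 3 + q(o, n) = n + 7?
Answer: 12076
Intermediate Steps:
q(o, n) = 4 + n (q(o, n) = -3 + (n + 7) = -3 + (7 + n) = 4 + n)
v(j, h) = -8 - j
(v(q(-9, 12), 47) + 202*(-27)) + 17554 = ((-8 - (4 + 12)) + 202*(-27)) + 17554 = ((-8 - 1*16) - 5454) + 17554 = ((-8 - 16) - 5454) + 17554 = (-24 - 5454) + 17554 = -5478 + 17554 = 12076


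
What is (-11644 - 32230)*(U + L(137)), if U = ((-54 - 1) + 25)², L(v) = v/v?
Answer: -39530474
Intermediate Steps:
L(v) = 1
U = 900 (U = (-55 + 25)² = (-30)² = 900)
(-11644 - 32230)*(U + L(137)) = (-11644 - 32230)*(900 + 1) = -43874*901 = -39530474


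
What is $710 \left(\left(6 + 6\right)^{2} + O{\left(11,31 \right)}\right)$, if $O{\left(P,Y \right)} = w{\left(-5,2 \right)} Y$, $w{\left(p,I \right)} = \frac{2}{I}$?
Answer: $124250$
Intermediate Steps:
$O{\left(P,Y \right)} = Y$ ($O{\left(P,Y \right)} = \frac{2}{2} Y = 2 \cdot \frac{1}{2} Y = 1 Y = Y$)
$710 \left(\left(6 + 6\right)^{2} + O{\left(11,31 \right)}\right) = 710 \left(\left(6 + 6\right)^{2} + 31\right) = 710 \left(12^{2} + 31\right) = 710 \left(144 + 31\right) = 710 \cdot 175 = 124250$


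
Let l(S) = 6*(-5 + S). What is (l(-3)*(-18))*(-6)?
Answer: -5184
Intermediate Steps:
l(S) = -30 + 6*S
(l(-3)*(-18))*(-6) = ((-30 + 6*(-3))*(-18))*(-6) = ((-30 - 18)*(-18))*(-6) = -48*(-18)*(-6) = 864*(-6) = -5184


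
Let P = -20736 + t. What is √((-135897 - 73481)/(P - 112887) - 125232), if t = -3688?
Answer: I*√2361134290309714/137311 ≈ 353.88*I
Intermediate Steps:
P = -24424 (P = -20736 - 3688 = -24424)
√((-135897 - 73481)/(P - 112887) - 125232) = √((-135897 - 73481)/(-24424 - 112887) - 125232) = √(-209378/(-137311) - 125232) = √(-209378*(-1/137311) - 125232) = √(209378/137311 - 125232) = √(-17195521774/137311) = I*√2361134290309714/137311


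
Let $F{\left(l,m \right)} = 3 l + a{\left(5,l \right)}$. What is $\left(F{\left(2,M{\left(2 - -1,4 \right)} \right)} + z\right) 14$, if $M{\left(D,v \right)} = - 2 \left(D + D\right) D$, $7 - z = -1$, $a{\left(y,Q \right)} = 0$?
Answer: $196$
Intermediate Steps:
$z = 8$ ($z = 7 - -1 = 7 + 1 = 8$)
$M{\left(D,v \right)} = - 4 D^{2}$ ($M{\left(D,v \right)} = - 2 \cdot 2 D D = - 4 D D = - 4 D^{2}$)
$F{\left(l,m \right)} = 3 l$ ($F{\left(l,m \right)} = 3 l + 0 = 3 l$)
$\left(F{\left(2,M{\left(2 - -1,4 \right)} \right)} + z\right) 14 = \left(3 \cdot 2 + 8\right) 14 = \left(6 + 8\right) 14 = 14 \cdot 14 = 196$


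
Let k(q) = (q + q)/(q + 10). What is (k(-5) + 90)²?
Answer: 7744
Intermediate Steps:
k(q) = 2*q/(10 + q) (k(q) = (2*q)/(10 + q) = 2*q/(10 + q))
(k(-5) + 90)² = (2*(-5)/(10 - 5) + 90)² = (2*(-5)/5 + 90)² = (2*(-5)*(⅕) + 90)² = (-2 + 90)² = 88² = 7744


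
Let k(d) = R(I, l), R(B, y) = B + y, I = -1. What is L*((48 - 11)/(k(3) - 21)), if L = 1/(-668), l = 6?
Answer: 37/10688 ≈ 0.0034618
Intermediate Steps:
k(d) = 5 (k(d) = -1 + 6 = 5)
L = -1/668 ≈ -0.0014970
L*((48 - 11)/(k(3) - 21)) = -(48 - 11)/(668*(5 - 21)) = -37/(668*(-16)) = -37*(-1)/(668*16) = -1/668*(-37/16) = 37/10688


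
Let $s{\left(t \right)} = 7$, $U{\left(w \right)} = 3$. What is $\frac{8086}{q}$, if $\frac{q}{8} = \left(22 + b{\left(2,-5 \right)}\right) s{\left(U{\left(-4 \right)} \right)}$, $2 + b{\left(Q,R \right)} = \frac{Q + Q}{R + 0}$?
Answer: $\frac{20215}{2688} \approx 7.5205$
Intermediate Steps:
$b{\left(Q,R \right)} = -2 + \frac{2 Q}{R}$ ($b{\left(Q,R \right)} = -2 + \frac{Q + Q}{R + 0} = -2 + \frac{2 Q}{R}$)
$q = \frac{5376}{5}$ ($q = 8 \left(22 - \left(2 - \frac{4}{-5}\right)\right) 7 = 8 \left(22 - \left(2 - - \frac{4}{5}\right)\right) 7 = 8 \left(22 - \frac{14}{5}\right) 7 = 8 \cdot \frac{96}{5} \cdot 7 = 8 \cdot \frac{672}{5} = \frac{5376}{5} \approx 1075.2$)
$\frac{8086}{q} = \frac{8086}{\frac{5376}{5}} = 8086 \cdot \frac{5}{5376} = \frac{20215}{2688}$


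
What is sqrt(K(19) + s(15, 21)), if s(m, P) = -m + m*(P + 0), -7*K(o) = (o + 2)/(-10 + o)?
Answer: sqrt(2697)/3 ≈ 17.311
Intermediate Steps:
K(o) = -(2 + o)/(7*(-10 + o)) (K(o) = -(o + 2)/(7*(-10 + o)) = -(2 + o)/(7*(-10 + o)))
s(m, P) = -m + P*m (s(m, P) = -m + m*P = -m + P*m)
sqrt(K(19) + s(15, 21)) = sqrt((-2 - 1*19)/(7*(-10 + 19)) + 15*(-1 + 21)) = sqrt((1/7)*(-2 - 19)/9 + 15*20) = sqrt((1/7)*(1/9)*(-21) + 300) = sqrt(-1/3 + 300) = sqrt(899/3) = sqrt(2697)/3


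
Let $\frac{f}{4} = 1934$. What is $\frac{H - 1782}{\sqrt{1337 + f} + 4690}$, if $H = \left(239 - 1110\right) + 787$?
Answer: $- \frac{2917180}{7329009} + \frac{622 \sqrt{9073}}{7329009} \approx -0.38995$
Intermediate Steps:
$f = 7736$ ($f = 4 \cdot 1934 = 7736$)
$H = -84$ ($H = -871 + 787 = -84$)
$\frac{H - 1782}{\sqrt{1337 + f} + 4690} = \frac{-84 - 1782}{\sqrt{1337 + 7736} + 4690} = - \frac{1866}{\sqrt{9073} + 4690} = - \frac{1866}{4690 + \sqrt{9073}}$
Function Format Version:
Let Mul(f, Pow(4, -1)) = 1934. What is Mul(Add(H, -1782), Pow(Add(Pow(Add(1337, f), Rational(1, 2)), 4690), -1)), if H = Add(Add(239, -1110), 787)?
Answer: Add(Rational(-2917180, 7329009), Mul(Rational(622, 7329009), Pow(9073, Rational(1, 2)))) ≈ -0.38995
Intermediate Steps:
f = 7736 (f = Mul(4, 1934) = 7736)
H = -84 (H = Add(-871, 787) = -84)
Mul(Add(H, -1782), Pow(Add(Pow(Add(1337, f), Rational(1, 2)), 4690), -1)) = Mul(Add(-84, -1782), Pow(Add(Pow(Add(1337, 7736), Rational(1, 2)), 4690), -1)) = Mul(-1866, Pow(Add(Pow(9073, Rational(1, 2)), 4690), -1)) = Mul(-1866, Pow(Add(4690, Pow(9073, Rational(1, 2))), -1))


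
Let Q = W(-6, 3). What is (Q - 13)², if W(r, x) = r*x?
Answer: 961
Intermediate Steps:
Q = -18 (Q = -6*3 = -18)
(Q - 13)² = (-18 - 13)² = (-31)² = 961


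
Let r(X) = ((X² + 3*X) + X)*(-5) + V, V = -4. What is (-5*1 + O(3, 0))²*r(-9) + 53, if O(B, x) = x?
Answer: -5672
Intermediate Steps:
r(X) = -4 - 20*X - 5*X² (r(X) = ((X² + 3*X) + X)*(-5) - 4 = (X² + 4*X)*(-5) - 4 = (-20*X - 5*X²) - 4 = -4 - 20*X - 5*X²)
(-5*1 + O(3, 0))²*r(-9) + 53 = (-5*1 + 0)²*(-4 - 20*(-9) - 5*(-9)²) + 53 = (-5 + 0)²*(-4 + 180 - 5*81) + 53 = (-5)²*(-4 + 180 - 405) + 53 = 25*(-229) + 53 = -5725 + 53 = -5672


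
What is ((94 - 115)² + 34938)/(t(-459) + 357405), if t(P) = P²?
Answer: 11793/189362 ≈ 0.062278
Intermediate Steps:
((94 - 115)² + 34938)/(t(-459) + 357405) = ((94 - 115)² + 34938)/((-459)² + 357405) = ((-21)² + 34938)/(210681 + 357405) = (441 + 34938)/568086 = 35379*(1/568086) = 11793/189362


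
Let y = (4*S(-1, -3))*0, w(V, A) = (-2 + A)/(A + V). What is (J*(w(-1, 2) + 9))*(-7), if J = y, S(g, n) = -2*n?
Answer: 0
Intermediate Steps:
w(V, A) = (-2 + A)/(A + V)
y = 0 (y = (4*(-2*(-3)))*0 = (4*6)*0 = 24*0 = 0)
J = 0
(J*(w(-1, 2) + 9))*(-7) = (0*((-2 + 2)/(2 - 1) + 9))*(-7) = (0*(0/1 + 9))*(-7) = (0*(1*0 + 9))*(-7) = (0*(0 + 9))*(-7) = (0*9)*(-7) = 0*(-7) = 0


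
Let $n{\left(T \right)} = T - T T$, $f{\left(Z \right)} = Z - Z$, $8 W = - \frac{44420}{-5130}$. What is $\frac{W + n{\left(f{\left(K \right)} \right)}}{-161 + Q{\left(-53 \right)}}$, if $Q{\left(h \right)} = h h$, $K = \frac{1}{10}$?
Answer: $\frac{2221}{5433696} \approx 0.00040875$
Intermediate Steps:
$W = \frac{2221}{2052}$ ($W = \frac{\left(-44420\right) \frac{1}{-5130}}{8} = \frac{\left(-44420\right) \left(- \frac{1}{5130}\right)}{8} = \frac{1}{8} \cdot \frac{4442}{513} = \frac{2221}{2052} \approx 1.0824$)
$K = \frac{1}{10} \approx 0.1$
$Q{\left(h \right)} = h^{2}$
$f{\left(Z \right)} = 0$
$n{\left(T \right)} = T - T^{2}$
$\frac{W + n{\left(f{\left(K \right)} \right)}}{-161 + Q{\left(-53 \right)}} = \frac{\frac{2221}{2052} + 0 \left(1 - 0\right)}{-161 + \left(-53\right)^{2}} = \frac{\frac{2221}{2052} + 0 \left(1 + 0\right)}{-161 + 2809} = \frac{\frac{2221}{2052} + 0 \cdot 1}{2648} = \left(\frac{2221}{2052} + 0\right) \frac{1}{2648} = \frac{2221}{2052} \cdot \frac{1}{2648} = \frac{2221}{5433696}$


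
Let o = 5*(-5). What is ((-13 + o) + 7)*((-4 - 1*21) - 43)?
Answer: 2108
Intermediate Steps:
o = -25
((-13 + o) + 7)*((-4 - 1*21) - 43) = ((-13 - 25) + 7)*((-4 - 1*21) - 43) = (-38 + 7)*((-4 - 21) - 43) = -31*(-25 - 43) = -31*(-68) = 2108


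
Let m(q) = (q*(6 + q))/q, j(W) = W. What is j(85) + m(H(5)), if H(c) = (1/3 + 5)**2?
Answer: 1075/9 ≈ 119.44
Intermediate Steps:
H(c) = 256/9 (H(c) = (1/3 + 5)**2 = (16/3)**2 = 256/9)
m(q) = 6 + q
j(85) + m(H(5)) = 85 + (6 + 256/9) = 85 + 310/9 = 1075/9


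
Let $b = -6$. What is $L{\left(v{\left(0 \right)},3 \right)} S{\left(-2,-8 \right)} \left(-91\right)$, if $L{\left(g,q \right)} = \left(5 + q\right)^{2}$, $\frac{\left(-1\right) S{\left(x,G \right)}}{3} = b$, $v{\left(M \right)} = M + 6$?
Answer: $-104832$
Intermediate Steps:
$v{\left(M \right)} = 6 + M$
$S{\left(x,G \right)} = 18$ ($S{\left(x,G \right)} = \left(-3\right) \left(-6\right) = 18$)
$L{\left(v{\left(0 \right)},3 \right)} S{\left(-2,-8 \right)} \left(-91\right) = \left(5 + 3\right)^{2} \cdot 18 \left(-91\right) = 8^{2} \cdot 18 \left(-91\right) = 64 \cdot 18 \left(-91\right) = 1152 \left(-91\right) = -104832$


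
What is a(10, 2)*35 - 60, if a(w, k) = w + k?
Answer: 360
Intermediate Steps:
a(w, k) = k + w
a(10, 2)*35 - 60 = (2 + 10)*35 - 60 = 12*35 - 60 = 420 - 60 = 360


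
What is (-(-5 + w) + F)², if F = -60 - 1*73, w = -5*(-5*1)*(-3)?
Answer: 2809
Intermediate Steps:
w = -75 (w = -(-25)*(-3) = -5*15 = -75)
F = -133 (F = -60 - 73 = -133)
(-(-5 + w) + F)² = (-(-5 - 75) - 133)² = (-1*(-80) - 133)² = (80 - 133)² = (-53)² = 2809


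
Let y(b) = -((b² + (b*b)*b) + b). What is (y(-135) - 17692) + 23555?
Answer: 2448148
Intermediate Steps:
y(b) = -b - b² - b³ (y(b) = -((b² + b²*b) + b) = -((b² + b³) + b) = -(b + b² + b³) = -b - b² - b³)
(y(-135) - 17692) + 23555 = (-1*(-135)*(1 - 135 + (-135)²) - 17692) + 23555 = (-1*(-135)*(1 - 135 + 18225) - 17692) + 23555 = (-1*(-135)*18091 - 17692) + 23555 = (2442285 - 17692) + 23555 = 2424593 + 23555 = 2448148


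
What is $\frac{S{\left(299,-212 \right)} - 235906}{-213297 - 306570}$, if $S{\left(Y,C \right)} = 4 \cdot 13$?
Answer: $\frac{26206}{57763} \approx 0.45368$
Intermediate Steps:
$S{\left(Y,C \right)} = 52$
$\frac{S{\left(299,-212 \right)} - 235906}{-213297 - 306570} = \frac{52 - 235906}{-213297 - 306570} = - \frac{235854}{-519867} = \left(-235854\right) \left(- \frac{1}{519867}\right) = \frac{26206}{57763}$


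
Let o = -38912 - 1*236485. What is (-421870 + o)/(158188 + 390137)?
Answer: -697267/548325 ≈ -1.2716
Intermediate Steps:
o = -275397 (o = -38912 - 236485 = -275397)
(-421870 + o)/(158188 + 390137) = (-421870 - 275397)/(158188 + 390137) = -697267/548325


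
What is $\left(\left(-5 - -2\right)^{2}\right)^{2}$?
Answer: $81$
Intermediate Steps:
$\left(\left(-5 - -2\right)^{2}\right)^{2} = \left(\left(-5 + \left(-1 + 3\right)\right)^{2}\right)^{2} = \left(\left(-5 + 2\right)^{2}\right)^{2} = \left(\left(-3\right)^{2}\right)^{2} = 9^{2} = 81$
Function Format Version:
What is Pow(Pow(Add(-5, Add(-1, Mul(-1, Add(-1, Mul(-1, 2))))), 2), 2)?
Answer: 81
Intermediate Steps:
Pow(Pow(Add(-5, Add(-1, Mul(-1, Add(-1, Mul(-1, 2))))), 2), 2) = Pow(Pow(Add(-5, Add(-1, Mul(-1, Add(-1, -2)))), 2), 2) = Pow(Pow(Add(-5, Add(-1, Mul(-1, -3))), 2), 2) = Pow(Pow(Add(-5, Add(-1, 3)), 2), 2) = Pow(Pow(Add(-5, 2), 2), 2) = Pow(Pow(-3, 2), 2) = Pow(9, 2) = 81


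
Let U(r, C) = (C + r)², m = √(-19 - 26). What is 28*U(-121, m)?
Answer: 408688 - 20328*I*√5 ≈ 4.0869e+5 - 45455.0*I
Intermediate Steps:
m = 3*I*√5 (m = √(-45) = 3*I*√5 ≈ 6.7082*I)
28*U(-121, m) = 28*(3*I*√5 - 121)² = 28*(-121 + 3*I*√5)²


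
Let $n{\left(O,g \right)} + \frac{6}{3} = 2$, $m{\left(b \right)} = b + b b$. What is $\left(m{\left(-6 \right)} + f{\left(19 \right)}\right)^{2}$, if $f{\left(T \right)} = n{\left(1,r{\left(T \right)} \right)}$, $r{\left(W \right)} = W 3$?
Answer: $900$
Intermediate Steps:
$r{\left(W \right)} = 3 W$
$m{\left(b \right)} = b + b^{2}$
$n{\left(O,g \right)} = 0$ ($n{\left(O,g \right)} = -2 + 2 = 0$)
$f{\left(T \right)} = 0$
$\left(m{\left(-6 \right)} + f{\left(19 \right)}\right)^{2} = \left(- 6 \left(1 - 6\right) + 0\right)^{2} = \left(\left(-6\right) \left(-5\right) + 0\right)^{2} = \left(30 + 0\right)^{2} = 30^{2} = 900$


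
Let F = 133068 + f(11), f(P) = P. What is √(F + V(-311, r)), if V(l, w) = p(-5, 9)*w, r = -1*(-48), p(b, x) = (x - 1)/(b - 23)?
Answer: √6520199/7 ≈ 364.78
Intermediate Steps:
p(b, x) = (-1 + x)/(-23 + b)
r = 48
F = 133079 (F = 133068 + 11 = 133079)
V(l, w) = -2*w/7 (V(l, w) = ((-1 + 9)/(-23 - 5))*w = (8/(-28))*w = (-1/28*8)*w = -2*w/7)
√(F + V(-311, r)) = √(133079 - 2/7*48) = √(133079 - 96/7) = √(931457/7) = √6520199/7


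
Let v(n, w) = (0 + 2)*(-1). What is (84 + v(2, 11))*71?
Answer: 5822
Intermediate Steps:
v(n, w) = -2 (v(n, w) = 2*(-1) = -2)
(84 + v(2, 11))*71 = (84 - 2)*71 = 82*71 = 5822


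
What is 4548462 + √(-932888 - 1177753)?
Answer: 4548462 + 13*I*√12489 ≈ 4.5485e+6 + 1452.8*I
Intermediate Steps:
4548462 + √(-932888 - 1177753) = 4548462 + √(-2110641) = 4548462 + 13*I*√12489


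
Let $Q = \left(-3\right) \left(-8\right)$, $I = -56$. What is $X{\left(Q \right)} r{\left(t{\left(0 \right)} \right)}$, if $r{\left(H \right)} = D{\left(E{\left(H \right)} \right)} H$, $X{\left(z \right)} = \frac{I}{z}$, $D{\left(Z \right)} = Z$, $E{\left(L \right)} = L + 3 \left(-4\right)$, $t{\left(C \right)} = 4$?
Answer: $\frac{224}{3} \approx 74.667$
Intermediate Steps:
$E{\left(L \right)} = -12 + L$ ($E{\left(L \right)} = L - 12 = -12 + L$)
$Q = 24$
$X{\left(z \right)} = - \frac{56}{z}$
$r{\left(H \right)} = H \left(-12 + H\right)$ ($r{\left(H \right)} = \left(-12 + H\right) H = H \left(-12 + H\right)$)
$X{\left(Q \right)} r{\left(t{\left(0 \right)} \right)} = - \frac{56}{24} \cdot 4 \left(-12 + 4\right) = \left(-56\right) \frac{1}{24} \cdot 4 \left(-8\right) = \left(- \frac{7}{3}\right) \left(-32\right) = \frac{224}{3}$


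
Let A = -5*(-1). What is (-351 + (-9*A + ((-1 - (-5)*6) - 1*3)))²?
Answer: 136900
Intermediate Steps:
A = 5
(-351 + (-9*A + ((-1 - (-5)*6) - 1*3)))² = (-351 + (-9*5 + ((-1 - (-5)*6) - 1*3)))² = (-351 + (-45 + ((-1 - 1*(-30)) - 3)))² = (-351 + (-45 + ((-1 + 30) - 3)))² = (-351 + (-45 + (29 - 3)))² = (-351 + (-45 + 26))² = (-351 - 19)² = (-370)² = 136900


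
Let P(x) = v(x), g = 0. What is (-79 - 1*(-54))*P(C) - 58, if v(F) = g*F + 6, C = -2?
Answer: -208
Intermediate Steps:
v(F) = 6 (v(F) = 0*F + 6 = 0 + 6 = 6)
P(x) = 6
(-79 - 1*(-54))*P(C) - 58 = (-79 - 1*(-54))*6 - 58 = (-79 + 54)*6 - 58 = -25*6 - 58 = -150 - 58 = -208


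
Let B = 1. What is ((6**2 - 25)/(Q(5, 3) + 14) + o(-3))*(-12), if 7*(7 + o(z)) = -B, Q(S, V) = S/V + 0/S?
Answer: 25428/329 ≈ 77.289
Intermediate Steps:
Q(S, V) = S/V (Q(S, V) = S/V + 0 = S/V)
o(z) = -50/7 (o(z) = -7 + (-1*1)/7 = -7 + (1/7)*(-1) = -7 - 1/7 = -50/7)
((6**2 - 25)/(Q(5, 3) + 14) + o(-3))*(-12) = ((6**2 - 25)/(5/3 + 14) - 50/7)*(-12) = ((36 - 25)/(5*(1/3) + 14) - 50/7)*(-12) = (11/(5/3 + 14) - 50/7)*(-12) = (11/(47/3) - 50/7)*(-12) = (11*(3/47) - 50/7)*(-12) = (33/47 - 50/7)*(-12) = -2119/329*(-12) = 25428/329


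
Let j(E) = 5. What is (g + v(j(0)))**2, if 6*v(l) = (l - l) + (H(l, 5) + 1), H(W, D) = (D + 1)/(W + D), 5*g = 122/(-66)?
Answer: 289/27225 ≈ 0.010615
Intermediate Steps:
g = -61/165 (g = (122/(-66))/5 = (122*(-1/66))/5 = (1/5)*(-61/33) = -61/165 ≈ -0.36970)
H(W, D) = (1 + D)/(D + W)
v(l) = 1/6 + 1/(5 + l) (v(l) = ((l - l) + ((1 + 5)/(5 + l) + 1))/6 = (0 + (6/(5 + l) + 1))/6 = (0 + (1 + 6/(5 + l)))/6 = (1 + 6/(5 + l))/6 = 1/6 + 1/(5 + l))
(g + v(j(0)))**2 = (-61/165 + (11 + 5)/(6*(5 + 5)))**2 = (-61/165 + (1/6)*16/10)**2 = (-61/165 + (1/6)*(1/10)*16)**2 = (-61/165 + 4/15)**2 = (-17/165)**2 = 289/27225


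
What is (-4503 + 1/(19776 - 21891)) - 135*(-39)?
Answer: 1611629/2115 ≈ 762.00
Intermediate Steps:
(-4503 + 1/(19776 - 21891)) - 135*(-39) = (-4503 + 1/(-2115)) + 5265 = (-4503 - 1/2115) + 5265 = -9523846/2115 + 5265 = 1611629/2115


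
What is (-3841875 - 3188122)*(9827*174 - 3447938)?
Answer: 12218415985880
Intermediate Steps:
(-3841875 - 3188122)*(9827*174 - 3447938) = -7029997*(1709898 - 3447938) = -7029997*(-1738040) = 12218415985880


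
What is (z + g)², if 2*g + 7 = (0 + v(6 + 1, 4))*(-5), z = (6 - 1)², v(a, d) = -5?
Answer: 1156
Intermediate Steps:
z = 25 (z = 5² = 25)
g = 9 (g = -7/2 + ((0 - 5)*(-5))/2 = -7/2 + (-5*(-5))/2 = -7/2 + (½)*25 = -7/2 + 25/2 = 9)
(z + g)² = (25 + 9)² = 34² = 1156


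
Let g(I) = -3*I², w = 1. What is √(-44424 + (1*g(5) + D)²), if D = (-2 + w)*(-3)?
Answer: 6*I*√1090 ≈ 198.09*I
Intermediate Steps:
D = 3 (D = (-2 + 1)*(-3) = -1*(-3) = 3)
√(-44424 + (1*g(5) + D)²) = √(-44424 + (1*(-3*5²) + 3)²) = √(-44424 + (1*(-3*25) + 3)²) = √(-44424 + (1*(-75) + 3)²) = √(-44424 + (-75 + 3)²) = √(-44424 + (-72)²) = √(-44424 + 5184) = √(-39240) = 6*I*√1090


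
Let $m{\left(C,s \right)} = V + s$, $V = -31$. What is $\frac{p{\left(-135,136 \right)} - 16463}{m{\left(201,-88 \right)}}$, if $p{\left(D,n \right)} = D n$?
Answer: $\frac{34823}{119} \approx 292.63$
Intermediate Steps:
$m{\left(C,s \right)} = -31 + s$
$\frac{p{\left(-135,136 \right)} - 16463}{m{\left(201,-88 \right)}} = \frac{\left(-135\right) 136 - 16463}{-31 - 88} = \frac{-18360 - 16463}{-119} = \left(-34823\right) \left(- \frac{1}{119}\right) = \frac{34823}{119}$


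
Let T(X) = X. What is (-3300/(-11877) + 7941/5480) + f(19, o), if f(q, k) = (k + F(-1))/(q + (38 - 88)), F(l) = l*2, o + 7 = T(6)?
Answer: 1226544949/672554920 ≈ 1.8237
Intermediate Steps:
o = -1 (o = -7 + 6 = -1)
F(l) = 2*l
f(q, k) = (-2 + k)/(-50 + q) (f(q, k) = (k + 2*(-1))/(q + (38 - 88)) = (k - 2)/(q - 50) = (-2 + k)/(-50 + q))
(-3300/(-11877) + 7941/5480) + f(19, o) = (-3300/(-11877) + 7941/5480) + (-2 - 1)/(-50 + 19) = (-3300*(-1/11877) + 7941*(1/5480)) - 3/(-31) = (1100/3959 + 7941/5480) - 1/31*(-3) = 37466419/21695320 + 3/31 = 1226544949/672554920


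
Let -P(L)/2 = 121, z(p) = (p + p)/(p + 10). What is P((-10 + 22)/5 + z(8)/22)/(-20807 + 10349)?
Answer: 121/5229 ≈ 0.023140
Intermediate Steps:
z(p) = 2*p/(10 + p) (z(p) = (2*p)/(10 + p) = 2*p/(10 + p))
P(L) = -242 (P(L) = -2*121 = -242)
P((-10 + 22)/5 + z(8)/22)/(-20807 + 10349) = -242/(-20807 + 10349) = -242/(-10458) = -242*(-1/10458) = 121/5229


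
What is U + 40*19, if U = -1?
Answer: 759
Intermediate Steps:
U + 40*19 = -1 + 40*19 = -1 + 760 = 759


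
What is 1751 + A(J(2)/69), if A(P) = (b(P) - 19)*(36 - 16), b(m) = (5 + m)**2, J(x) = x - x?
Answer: 1871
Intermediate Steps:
J(x) = 0
A(P) = -380 + 20*(5 + P)**2 (A(P) = ((5 + P)**2 - 19)*(36 - 16) = (-19 + (5 + P)**2)*20 = -380 + 20*(5 + P)**2)
1751 + A(J(2)/69) = 1751 + (-380 + 20*(5 + 0/69)**2) = 1751 + (-380 + 20*(5 + 0*(1/69))**2) = 1751 + (-380 + 20*(5 + 0)**2) = 1751 + (-380 + 20*5**2) = 1751 + (-380 + 20*25) = 1751 + (-380 + 500) = 1751 + 120 = 1871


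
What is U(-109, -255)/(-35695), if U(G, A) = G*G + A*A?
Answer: -76906/35695 ≈ -2.1545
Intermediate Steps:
U(G, A) = A**2 + G**2 (U(G, A) = G**2 + A**2 = A**2 + G**2)
U(-109, -255)/(-35695) = ((-255)**2 + (-109)**2)/(-35695) = (65025 + 11881)*(-1/35695) = 76906*(-1/35695) = -76906/35695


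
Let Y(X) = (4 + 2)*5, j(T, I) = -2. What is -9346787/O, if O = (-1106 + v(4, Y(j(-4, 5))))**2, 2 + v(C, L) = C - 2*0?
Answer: -9346787/1218816 ≈ -7.6687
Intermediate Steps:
Y(X) = 30 (Y(X) = 6*5 = 30)
v(C, L) = -2 + C (v(C, L) = -2 + (C - 2*0) = -2 + (C + 0) = -2 + C)
O = 1218816 (O = (-1106 + (-2 + 4))**2 = (-1106 + 2)**2 = (-1104)**2 = 1218816)
-9346787/O = -9346787/1218816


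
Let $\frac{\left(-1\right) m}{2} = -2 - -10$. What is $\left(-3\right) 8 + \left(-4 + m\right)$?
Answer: $-44$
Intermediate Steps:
$m = -16$ ($m = - 2 \left(-2 - -10\right) = - 2 \left(-2 + 10\right) = \left(-2\right) 8 = -16$)
$\left(-3\right) 8 + \left(-4 + m\right) = \left(-3\right) 8 - 20 = -24 - 20 = -44$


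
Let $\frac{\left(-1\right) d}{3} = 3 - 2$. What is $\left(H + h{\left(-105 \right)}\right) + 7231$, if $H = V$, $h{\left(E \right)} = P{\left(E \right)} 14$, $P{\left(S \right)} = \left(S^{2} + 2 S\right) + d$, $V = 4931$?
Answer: $163530$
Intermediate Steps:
$d = -3$ ($d = - 3 \left(3 - 2\right) = \left(-3\right) 1 = -3$)
$P{\left(S \right)} = -3 + S^{2} + 2 S$ ($P{\left(S \right)} = \left(S^{2} + 2 S\right) - 3 = -3 + S^{2} + 2 S$)
$h{\left(E \right)} = -42 + 14 E^{2} + 28 E$ ($h{\left(E \right)} = \left(-3 + E^{2} + 2 E\right) 14 = -42 + 14 E^{2} + 28 E$)
$H = 4931$
$\left(H + h{\left(-105 \right)}\right) + 7231 = \left(4931 + \left(-42 + 14 \left(-105\right)^{2} + 28 \left(-105\right)\right)\right) + 7231 = \left(4931 - -151368\right) + 7231 = \left(4931 + 151368\right) + 7231 = 156299 + 7231 = 163530$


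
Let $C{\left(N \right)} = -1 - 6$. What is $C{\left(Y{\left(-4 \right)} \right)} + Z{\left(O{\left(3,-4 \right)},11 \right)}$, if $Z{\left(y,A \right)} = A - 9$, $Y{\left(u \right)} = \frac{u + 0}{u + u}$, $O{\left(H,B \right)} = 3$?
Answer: $-5$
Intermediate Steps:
$Y{\left(u \right)} = \frac{1}{2}$ ($Y{\left(u \right)} = \frac{u}{2 u} = u \frac{1}{2 u} = \frac{1}{2}$)
$Z{\left(y,A \right)} = -9 + A$ ($Z{\left(y,A \right)} = A - 9 = -9 + A$)
$C{\left(N \right)} = -7$
$C{\left(Y{\left(-4 \right)} \right)} + Z{\left(O{\left(3,-4 \right)},11 \right)} = -7 + \left(-9 + 11\right) = -7 + 2 = -5$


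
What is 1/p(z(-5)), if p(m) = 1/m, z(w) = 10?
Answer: 10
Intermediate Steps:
1/p(z(-5)) = 1/(1/10) = 10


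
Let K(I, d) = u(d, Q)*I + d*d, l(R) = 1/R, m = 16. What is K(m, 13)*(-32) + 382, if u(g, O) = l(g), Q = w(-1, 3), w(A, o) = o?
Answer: -65850/13 ≈ -5065.4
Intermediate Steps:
Q = 3
l(R) = 1/R
u(g, O) = 1/g
K(I, d) = d² + I/d (K(I, d) = I/d + d*d = I/d + d² = d² + I/d)
K(m, 13)*(-32) + 382 = ((16 + 13³)/13)*(-32) + 382 = ((16 + 2197)/13)*(-32) + 382 = ((1/13)*2213)*(-32) + 382 = (2213/13)*(-32) + 382 = -70816/13 + 382 = -65850/13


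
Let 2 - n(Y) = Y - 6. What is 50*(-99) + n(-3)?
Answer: -4939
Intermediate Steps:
n(Y) = 8 - Y (n(Y) = 2 - (Y - 6) = 2 - (-6 + Y) = 2 + (6 - Y) = 8 - Y)
50*(-99) + n(-3) = 50*(-99) + (8 - 1*(-3)) = -4950 + (8 + 3) = -4950 + 11 = -4939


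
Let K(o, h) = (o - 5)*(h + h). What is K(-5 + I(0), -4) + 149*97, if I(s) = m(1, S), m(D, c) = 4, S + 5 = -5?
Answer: 14501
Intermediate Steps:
S = -10 (S = -5 - 5 = -10)
I(s) = 4
K(o, h) = 2*h*(-5 + o) (K(o, h) = (-5 + o)*(2*h) = 2*h*(-5 + o))
K(-5 + I(0), -4) + 149*97 = 2*(-4)*(-5 + (-5 + 4)) + 149*97 = 2*(-4)*(-5 - 1) + 14453 = 2*(-4)*(-6) + 14453 = 48 + 14453 = 14501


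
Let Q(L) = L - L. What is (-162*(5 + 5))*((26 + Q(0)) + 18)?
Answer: -71280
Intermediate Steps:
Q(L) = 0
(-162*(5 + 5))*((26 + Q(0)) + 18) = (-162*(5 + 5))*((26 + 0) + 18) = (-162*10)*(26 + 18) = -54*30*44 = -1620*44 = -71280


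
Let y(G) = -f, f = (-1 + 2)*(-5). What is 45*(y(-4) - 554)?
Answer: -24705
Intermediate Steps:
f = -5 (f = 1*(-5) = -5)
y(G) = 5 (y(G) = -1*(-5) = 5)
45*(y(-4) - 554) = 45*(5 - 554) = 45*(-549) = -24705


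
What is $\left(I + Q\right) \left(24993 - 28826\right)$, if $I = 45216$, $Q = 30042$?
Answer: $-288463914$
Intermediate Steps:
$\left(I + Q\right) \left(24993 - 28826\right) = \left(45216 + 30042\right) \left(24993 - 28826\right) = 75258 \left(-3833\right) = -288463914$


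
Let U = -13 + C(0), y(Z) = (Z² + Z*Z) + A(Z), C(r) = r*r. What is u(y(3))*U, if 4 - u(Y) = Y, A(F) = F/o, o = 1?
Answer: 221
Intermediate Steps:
C(r) = r²
A(F) = F (A(F) = F/1 = F*1 = F)
y(Z) = Z + 2*Z² (y(Z) = (Z² + Z*Z) + Z = (Z² + Z²) + Z = 2*Z² + Z = Z + 2*Z²)
u(Y) = 4 - Y
U = -13 (U = -13 + 0² = -13 + 0 = -13)
u(y(3))*U = (4 - 3*(1 + 2*3))*(-13) = (4 - 3*(1 + 6))*(-13) = (4 - 3*7)*(-13) = (4 - 1*21)*(-13) = (4 - 21)*(-13) = -17*(-13) = 221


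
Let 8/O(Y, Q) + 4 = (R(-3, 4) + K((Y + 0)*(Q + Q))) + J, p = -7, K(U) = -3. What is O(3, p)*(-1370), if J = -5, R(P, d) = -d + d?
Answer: 2740/3 ≈ 913.33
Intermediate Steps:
R(P, d) = 0
O(Y, Q) = -2/3 (O(Y, Q) = 8/(-4 + ((0 - 3) - 5)) = 8/(-4 + (-3 - 5)) = 8/(-4 - 8) = 8/(-12) = 8*(-1/12) = -2/3)
O(3, p)*(-1370) = -2/3*(-1370) = 2740/3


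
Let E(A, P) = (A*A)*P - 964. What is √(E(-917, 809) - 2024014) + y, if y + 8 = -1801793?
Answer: -1801801 + √678254223 ≈ -1.7758e+6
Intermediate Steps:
y = -1801801 (y = -8 - 1801793 = -1801801)
E(A, P) = -964 + P*A² (E(A, P) = A²*P - 964 = P*A² - 964 = -964 + P*A²)
√(E(-917, 809) - 2024014) + y = √((-964 + 809*(-917)²) - 2024014) - 1801801 = √((-964 + 809*840889) - 2024014) - 1801801 = √((-964 + 680279201) - 2024014) - 1801801 = √(680278237 - 2024014) - 1801801 = √678254223 - 1801801 = -1801801 + √678254223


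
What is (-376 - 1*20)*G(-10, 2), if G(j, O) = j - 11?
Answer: 8316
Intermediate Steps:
G(j, O) = -11 + j
(-376 - 1*20)*G(-10, 2) = (-376 - 1*20)*(-11 - 10) = (-376 - 20)*(-21) = -396*(-21) = 8316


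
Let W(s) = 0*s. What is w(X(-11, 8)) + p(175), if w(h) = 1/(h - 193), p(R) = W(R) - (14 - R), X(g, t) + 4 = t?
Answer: 30428/189 ≈ 160.99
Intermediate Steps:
X(g, t) = -4 + t
W(s) = 0
p(R) = -14 + R (p(R) = 0 - (14 - R) = 0 + (-14 + R) = -14 + R)
w(h) = 1/(-193 + h)
w(X(-11, 8)) + p(175) = 1/(-193 + (-4 + 8)) + (-14 + 175) = 1/(-193 + 4) + 161 = 1/(-189) + 161 = -1/189 + 161 = 30428/189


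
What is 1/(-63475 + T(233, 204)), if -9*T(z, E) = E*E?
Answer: -1/68099 ≈ -1.4684e-5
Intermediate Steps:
T(z, E) = -E**2/9 (T(z, E) = -E*E/9 = -E**2/9)
1/(-63475 + T(233, 204)) = 1/(-63475 - 1/9*204**2) = 1/(-63475 - 1/9*41616) = 1/(-63475 - 4624) = 1/(-68099) = -1/68099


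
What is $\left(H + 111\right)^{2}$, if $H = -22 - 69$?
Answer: $400$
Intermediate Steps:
$H = -91$
$\left(H + 111\right)^{2} = \left(-91 + 111\right)^{2} = 20^{2} = 400$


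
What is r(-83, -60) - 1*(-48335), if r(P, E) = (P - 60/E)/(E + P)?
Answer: 6911987/143 ≈ 48336.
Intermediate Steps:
r(P, E) = (P - 60/E)/(E + P)
r(-83, -60) - 1*(-48335) = (-60 - 60*(-83))/((-60)*(-60 - 83)) - 1*(-48335) = -1/60*(-60 + 4980)/(-143) + 48335 = -1/60*(-1/143)*4920 + 48335 = 82/143 + 48335 = 6911987/143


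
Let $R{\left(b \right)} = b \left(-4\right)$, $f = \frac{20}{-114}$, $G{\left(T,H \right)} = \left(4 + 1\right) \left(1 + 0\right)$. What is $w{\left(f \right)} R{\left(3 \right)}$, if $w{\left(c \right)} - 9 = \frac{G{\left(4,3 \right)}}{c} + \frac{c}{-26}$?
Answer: $\frac{57778}{247} \approx 233.92$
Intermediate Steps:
$G{\left(T,H \right)} = 5$ ($G{\left(T,H \right)} = 5 \cdot 1 = 5$)
$f = - \frac{10}{57}$ ($f = 20 \left(- \frac{1}{114}\right) = - \frac{10}{57} \approx -0.17544$)
$w{\left(c \right)} = 9 + \frac{5}{c} - \frac{c}{26}$ ($w{\left(c \right)} = 9 + \left(\frac{5}{c} + \frac{c}{-26}\right) = 9 + \left(\frac{5}{c} + c \left(- \frac{1}{26}\right)\right) = 9 - \left(- \frac{5}{c} + \frac{c}{26}\right) = 9 + \frac{5}{c} - \frac{c}{26}$)
$R{\left(b \right)} = - 4 b$
$w{\left(f \right)} R{\left(3 \right)} = \left(9 + \frac{5}{- \frac{10}{57}} - - \frac{5}{741}\right) \left(\left(-4\right) 3\right) = \left(9 + 5 \left(- \frac{57}{10}\right) + \frac{5}{741}\right) \left(-12\right) = \left(9 - \frac{57}{2} + \frac{5}{741}\right) \left(-12\right) = \left(- \frac{28889}{1482}\right) \left(-12\right) = \frac{57778}{247}$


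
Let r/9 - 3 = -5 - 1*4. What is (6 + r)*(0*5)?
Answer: 0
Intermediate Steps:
r = -54 (r = 27 + 9*(-5 - 1*4) = 27 + 9*(-5 - 4) = 27 + 9*(-9) = 27 - 81 = -54)
(6 + r)*(0*5) = (6 - 54)*(0*5) = -48*0 = 0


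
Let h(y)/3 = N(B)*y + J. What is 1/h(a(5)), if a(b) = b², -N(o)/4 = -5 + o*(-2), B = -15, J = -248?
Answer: -1/8244 ≈ -0.00012130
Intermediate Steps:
N(o) = 20 + 8*o (N(o) = -4*(-5 + o*(-2)) = -4*(-5 - 2*o) = 20 + 8*o)
h(y) = -744 - 300*y (h(y) = 3*((20 + 8*(-15))*y - 248) = 3*((20 - 120)*y - 248) = 3*(-100*y - 248) = 3*(-248 - 100*y) = -744 - 300*y)
1/h(a(5)) = 1/(-744 - 300*5²) = 1/(-744 - 300*25) = 1/(-744 - 7500) = 1/(-8244) = -1/8244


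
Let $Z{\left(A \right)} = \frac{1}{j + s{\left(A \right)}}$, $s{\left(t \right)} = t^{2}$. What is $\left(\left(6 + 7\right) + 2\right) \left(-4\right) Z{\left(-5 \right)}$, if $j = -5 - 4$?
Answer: $- \frac{15}{4} \approx -3.75$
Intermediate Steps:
$j = -9$ ($j = -5 - 4 = -9$)
$Z{\left(A \right)} = \frac{1}{-9 + A^{2}}$
$\left(\left(6 + 7\right) + 2\right) \left(-4\right) Z{\left(-5 \right)} = \frac{\left(\left(6 + 7\right) + 2\right) \left(-4\right)}{-9 + \left(-5\right)^{2}} = \frac{\left(13 + 2\right) \left(-4\right)}{-9 + 25} = \frac{15 \left(-4\right)}{16} = \left(-60\right) \frac{1}{16} = - \frac{15}{4}$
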